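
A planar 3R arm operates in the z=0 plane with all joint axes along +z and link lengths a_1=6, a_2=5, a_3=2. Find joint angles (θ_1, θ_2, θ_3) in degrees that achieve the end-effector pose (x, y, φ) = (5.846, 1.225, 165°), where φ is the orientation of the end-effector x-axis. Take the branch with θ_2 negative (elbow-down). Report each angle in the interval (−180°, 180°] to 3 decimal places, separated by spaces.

wrist centre = target − a_3·(cos φ, sin φ) = (7.7779, 0.7074)
cos θ_2 = (60.9953−6²−5²)/(2·6·5) = -0.0001; θ_2 = -90.0045° (elbow-down)
β = atan2(0.7074,7.7779) = 5.1965°; ψ = atan2(-5.0000,5.9996) = -39.8074°
θ_1 = β − ψ = 45.0039°
θ_3 = φ − θ_1 − θ_2 = -149.9995° (wrapped to (-180°,180°])

45.004 -90.004 -149.999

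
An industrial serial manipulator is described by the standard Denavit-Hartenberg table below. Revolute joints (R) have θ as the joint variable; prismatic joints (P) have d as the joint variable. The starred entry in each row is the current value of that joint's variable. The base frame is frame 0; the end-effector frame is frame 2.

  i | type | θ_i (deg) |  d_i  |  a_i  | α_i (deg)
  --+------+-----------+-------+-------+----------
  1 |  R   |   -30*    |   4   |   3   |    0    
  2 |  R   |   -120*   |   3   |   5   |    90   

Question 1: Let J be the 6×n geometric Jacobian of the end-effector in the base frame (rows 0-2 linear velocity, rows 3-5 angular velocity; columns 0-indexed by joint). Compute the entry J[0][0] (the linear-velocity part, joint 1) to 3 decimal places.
axis z_0 = ẑ; lever o_n−o_0 = (-1.7321,-4.0000,7.0000)
cross product → J_v[:, 0] = (4.0000,-1.7321,0.0000)
J_ω[:, 0] = z_0
entry J[0][0] = 4.0000

4.000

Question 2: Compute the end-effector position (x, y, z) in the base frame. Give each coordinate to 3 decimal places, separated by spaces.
-1.732 -4.000 7.000

after link 1: o_1 = (2.5981, -1.5000, 4.0000)
after link 2: o_2 = (-1.7321, -4.0000, 7.0000)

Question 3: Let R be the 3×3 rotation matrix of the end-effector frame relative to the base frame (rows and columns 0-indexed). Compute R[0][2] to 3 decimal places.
-0.500

End-effector z-axis (col 2 of R) = (-0.5000,0.8660,0.0000)
R[0][2] = -0.5000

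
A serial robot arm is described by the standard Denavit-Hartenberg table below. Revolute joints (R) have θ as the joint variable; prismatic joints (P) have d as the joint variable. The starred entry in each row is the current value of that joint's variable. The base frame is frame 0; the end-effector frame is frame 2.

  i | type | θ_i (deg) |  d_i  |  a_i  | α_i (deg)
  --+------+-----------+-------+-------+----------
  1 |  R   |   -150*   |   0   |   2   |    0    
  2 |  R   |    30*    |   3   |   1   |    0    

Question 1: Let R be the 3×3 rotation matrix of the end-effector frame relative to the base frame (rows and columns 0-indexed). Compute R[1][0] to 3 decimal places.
-0.866

End-effector x-axis (col 0 of R) = (-0.5000,-0.8660,0.0000)
R[1][0] = -0.8660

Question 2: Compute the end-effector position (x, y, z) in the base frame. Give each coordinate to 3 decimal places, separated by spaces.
-2.232 -1.866 3.000

after link 1: o_1 = (-1.7321, -1.0000, 0.0000)
after link 2: o_2 = (-2.2321, -1.8660, 3.0000)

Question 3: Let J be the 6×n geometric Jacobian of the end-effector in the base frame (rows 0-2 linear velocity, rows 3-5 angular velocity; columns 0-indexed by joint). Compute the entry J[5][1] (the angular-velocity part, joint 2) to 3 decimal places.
axis z_1 = (0.0000,0.0000,1.0000); lever o_n−o_1 = (-0.5000,-0.8660,3.0000)
cross product → J_v[:, 1] = (0.8660,-0.5000,0.0000)
J_ω[:, 1] = z_1
entry J[5][1] = 1.0000

1.000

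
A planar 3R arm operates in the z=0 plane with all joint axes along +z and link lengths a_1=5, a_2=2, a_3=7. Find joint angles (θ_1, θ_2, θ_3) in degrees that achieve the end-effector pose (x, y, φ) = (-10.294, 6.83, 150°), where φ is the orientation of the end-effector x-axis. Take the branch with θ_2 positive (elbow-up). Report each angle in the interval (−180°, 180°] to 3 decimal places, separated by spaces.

119.998 90.008 -60.006

wrist centre = target − a_3·(cos φ, sin φ) = (-4.2318, 3.3300)
cos θ_2 = (28.9972−5²−2²)/(2·5·2) = -0.0001; θ_2 = 90.0080° (elbow-up)
β = atan2(3.3300,-4.2318) = 141.8010°; ψ = atan2(2.0000,4.9997) = 21.8025°
θ_1 = β − ψ = 119.9985°
θ_3 = φ − θ_1 − θ_2 = -60.0064° (wrapped to (-180°,180°])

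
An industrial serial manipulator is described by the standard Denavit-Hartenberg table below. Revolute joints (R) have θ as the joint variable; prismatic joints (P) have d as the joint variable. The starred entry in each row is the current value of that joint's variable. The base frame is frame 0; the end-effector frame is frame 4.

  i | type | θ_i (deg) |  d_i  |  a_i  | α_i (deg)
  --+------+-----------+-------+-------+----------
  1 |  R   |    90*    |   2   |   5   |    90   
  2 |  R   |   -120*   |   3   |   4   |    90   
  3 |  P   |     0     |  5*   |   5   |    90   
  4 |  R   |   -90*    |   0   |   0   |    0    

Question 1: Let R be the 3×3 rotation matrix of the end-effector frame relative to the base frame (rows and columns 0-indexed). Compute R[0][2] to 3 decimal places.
End-effector z-axis (col 2 of R) = (-1.0000,-0.0000,-0.0000)
R[0][2] = -1.0000

-1.000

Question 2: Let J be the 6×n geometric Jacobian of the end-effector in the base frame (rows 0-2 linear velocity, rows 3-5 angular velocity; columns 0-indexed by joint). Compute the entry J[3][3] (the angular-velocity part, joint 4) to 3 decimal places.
axis z_3 = (-1.0000,-0.0000,-0.0000); lever o_n−o_3 = (0.0000,0.0000,0.0000)
cross product → J_v[:, 3] = (0.0000,0.0000,0.0000)
J_ω[:, 3] = z_3
entry J[3][3] = -1.0000

-1.000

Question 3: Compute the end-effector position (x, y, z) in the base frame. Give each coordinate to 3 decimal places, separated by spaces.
after link 1: o_1 = (0.0000, 5.0000, 2.0000)
after link 2: o_2 = (3.0000, 3.0000, -1.4641)
after link 3: o_3 = (3.0000, -3.8301, -3.2942)
after link 4: o_4 = (3.0000, -3.8301, -3.2942)

3.000 -3.830 -3.294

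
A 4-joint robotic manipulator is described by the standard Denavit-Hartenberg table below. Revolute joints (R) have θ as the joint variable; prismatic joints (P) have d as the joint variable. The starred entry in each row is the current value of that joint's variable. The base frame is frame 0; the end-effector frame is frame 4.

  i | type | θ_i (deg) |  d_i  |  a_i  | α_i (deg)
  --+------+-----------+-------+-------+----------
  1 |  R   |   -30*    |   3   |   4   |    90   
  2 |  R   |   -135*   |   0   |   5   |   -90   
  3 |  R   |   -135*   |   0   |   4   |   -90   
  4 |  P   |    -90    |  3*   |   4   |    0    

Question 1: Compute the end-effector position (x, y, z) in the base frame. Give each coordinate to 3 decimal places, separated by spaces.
0.810 -6.183 -2.864

after link 1: o_1 = (3.4641, -2.0000, 3.0000)
after link 2: o_2 = (0.4022, -0.2322, -0.5355)
after link 3: o_3 = (0.7201, -3.6817, 1.4645)
after link 4: o_4 = (0.8099, -6.1831, -2.8640)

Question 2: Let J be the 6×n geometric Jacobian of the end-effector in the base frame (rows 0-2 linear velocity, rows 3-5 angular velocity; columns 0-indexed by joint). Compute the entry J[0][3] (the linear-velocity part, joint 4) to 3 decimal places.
prismatic axis z_3 = (-0.7866,-0.3624,-0.5000)
J_v[:, 3] = z_3; J_ω[:, 3] = (0,0,0)
entry J[0][3] = -0.7866

-0.787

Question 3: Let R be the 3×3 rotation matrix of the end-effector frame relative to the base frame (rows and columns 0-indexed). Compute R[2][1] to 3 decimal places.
End-effector y-axis (col 1 of R) = (0.0795,-0.8624,0.5000)
R[2][1] = 0.5000

0.500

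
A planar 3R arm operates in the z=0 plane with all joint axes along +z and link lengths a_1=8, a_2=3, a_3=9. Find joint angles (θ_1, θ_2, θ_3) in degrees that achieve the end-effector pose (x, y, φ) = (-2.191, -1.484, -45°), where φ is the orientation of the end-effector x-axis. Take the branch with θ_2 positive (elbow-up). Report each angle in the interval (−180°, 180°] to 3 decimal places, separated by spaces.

135.004 59.998 119.998

wrist centre = target − a_3·(cos φ, sin φ) = (-8.5550, 4.8800)
cos θ_2 = (97.0014−8²−3²)/(2·8·3) = 0.5000; θ_2 = 59.9981° (elbow-up)
β = atan2(4.8800,-8.5550) = 150.2985°; ψ = atan2(2.5980,9.5001) = 15.2949°
θ_1 = β − ψ = 135.0036°
θ_3 = φ − θ_1 − θ_2 = 119.9983° (wrapped to (-180°,180°])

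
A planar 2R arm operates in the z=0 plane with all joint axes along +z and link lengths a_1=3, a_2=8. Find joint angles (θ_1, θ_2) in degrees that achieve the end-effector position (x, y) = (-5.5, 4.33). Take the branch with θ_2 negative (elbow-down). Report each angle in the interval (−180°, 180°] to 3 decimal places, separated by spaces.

cos θ_2 = (48.9989−3²−8²)/(2·3·8) = -0.5000; θ_2 = -120.0015° (elbow-down)
β = atan2(4.3300,-5.5000) = 141.7876°; ψ = atan2(-6.9281,-1.0002) = -98.2148°
θ_1 = β − ψ = 240.0024°

-119.998 -120.002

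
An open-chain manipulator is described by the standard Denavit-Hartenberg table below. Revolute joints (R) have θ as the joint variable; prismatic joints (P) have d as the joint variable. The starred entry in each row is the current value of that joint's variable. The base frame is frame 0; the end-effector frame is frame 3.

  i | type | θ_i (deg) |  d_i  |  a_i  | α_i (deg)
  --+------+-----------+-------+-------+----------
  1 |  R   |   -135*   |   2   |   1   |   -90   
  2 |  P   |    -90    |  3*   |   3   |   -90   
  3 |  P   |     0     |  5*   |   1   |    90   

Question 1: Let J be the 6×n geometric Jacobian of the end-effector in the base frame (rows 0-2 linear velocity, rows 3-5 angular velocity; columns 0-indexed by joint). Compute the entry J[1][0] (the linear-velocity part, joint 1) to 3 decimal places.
-2.121

axis z_0 = ẑ; lever o_n−o_0 = (-2.1213,-6.3640,6.0000)
cross product → J_v[:, 0] = (6.3640,-2.1213,0.0000)
J_ω[:, 0] = z_0
entry J[1][0] = -2.1213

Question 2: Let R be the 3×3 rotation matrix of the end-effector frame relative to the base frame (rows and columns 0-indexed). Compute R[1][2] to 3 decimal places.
-0.707

End-effector z-axis (col 2 of R) = (0.7071,-0.7071,0.0000)
R[1][2] = -0.7071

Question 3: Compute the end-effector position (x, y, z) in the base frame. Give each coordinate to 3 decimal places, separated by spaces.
after link 1: o_1 = (-0.7071, -0.7071, 2.0000)
after link 2: o_2 = (1.4142, -2.8284, 5.0000)
after link 3: o_3 = (-2.1213, -6.3640, 6.0000)

-2.121 -6.364 6.000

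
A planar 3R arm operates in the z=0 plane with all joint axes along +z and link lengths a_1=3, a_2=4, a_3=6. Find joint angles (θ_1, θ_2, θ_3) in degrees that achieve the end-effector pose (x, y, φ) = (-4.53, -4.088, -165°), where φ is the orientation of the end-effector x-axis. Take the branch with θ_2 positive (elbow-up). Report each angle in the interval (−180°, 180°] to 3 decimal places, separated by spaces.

wrist centre = target − a_3·(cos φ, sin φ) = (1.2656, -2.5351)
cos θ_2 = (8.0283−3²−4²)/(2·3·4) = -0.7072; θ_2 = 135.0039° (elbow-up)
β = atan2(-2.5351,1.2656) = -63.4709°; ψ = atan2(2.8282,0.1714) = 86.5323°
θ_1 = β − ψ = -150.0032°
θ_3 = φ − θ_1 − θ_2 = -150.0007° (wrapped to (-180°,180°])

-150.003 135.004 -150.001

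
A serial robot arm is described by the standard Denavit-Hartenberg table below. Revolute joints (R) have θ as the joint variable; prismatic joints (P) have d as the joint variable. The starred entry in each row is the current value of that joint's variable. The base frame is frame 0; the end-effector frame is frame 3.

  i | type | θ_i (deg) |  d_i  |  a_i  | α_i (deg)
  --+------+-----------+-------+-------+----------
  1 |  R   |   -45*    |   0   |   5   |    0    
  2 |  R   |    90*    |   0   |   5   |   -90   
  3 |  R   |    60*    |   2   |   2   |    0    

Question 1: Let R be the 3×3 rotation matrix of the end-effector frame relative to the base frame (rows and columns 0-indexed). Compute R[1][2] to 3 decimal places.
0.707

End-effector z-axis (col 2 of R) = (-0.7071,0.7071,0.0000)
R[1][2] = 0.7071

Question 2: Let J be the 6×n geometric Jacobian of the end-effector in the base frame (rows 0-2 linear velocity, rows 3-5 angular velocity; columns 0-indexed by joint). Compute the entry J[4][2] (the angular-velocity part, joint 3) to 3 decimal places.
0.707

axis z_2 = (-0.7071,0.7071,0.0000); lever o_n−o_2 = (-0.7071,2.1213,-1.7321)
cross product → J_v[:, 2] = (-1.2247,-1.2247,-1.0000)
J_ω[:, 2] = z_2
entry J[4][2] = 0.7071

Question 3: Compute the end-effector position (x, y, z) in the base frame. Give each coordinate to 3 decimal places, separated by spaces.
6.364 2.121 -1.732

after link 1: o_1 = (3.5355, -3.5355, 0.0000)
after link 2: o_2 = (7.0711, 0.0000, 0.0000)
after link 3: o_3 = (6.3640, 2.1213, -1.7321)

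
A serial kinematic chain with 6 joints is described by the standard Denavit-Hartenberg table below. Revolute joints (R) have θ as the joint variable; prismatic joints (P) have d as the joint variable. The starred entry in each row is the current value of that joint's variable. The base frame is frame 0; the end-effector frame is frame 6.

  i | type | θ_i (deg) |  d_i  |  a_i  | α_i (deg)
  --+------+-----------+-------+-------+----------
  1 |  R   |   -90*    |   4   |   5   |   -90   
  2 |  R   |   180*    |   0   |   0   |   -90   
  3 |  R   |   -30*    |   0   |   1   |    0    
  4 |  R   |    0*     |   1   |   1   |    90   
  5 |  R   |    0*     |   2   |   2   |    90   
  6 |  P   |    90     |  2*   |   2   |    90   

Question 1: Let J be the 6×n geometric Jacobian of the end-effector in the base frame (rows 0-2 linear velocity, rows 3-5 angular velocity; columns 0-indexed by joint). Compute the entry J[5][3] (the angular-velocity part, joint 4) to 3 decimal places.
1.000

axis z_3 = (-0.0000,0.0000,1.0000); lever o_n−o_3 = (4.9641,0.5981,-1.0000)
cross product → J_v[:, 3] = (-0.5981,4.9641,-0.0000)
J_ω[:, 3] = z_3
entry J[5][3] = 1.0000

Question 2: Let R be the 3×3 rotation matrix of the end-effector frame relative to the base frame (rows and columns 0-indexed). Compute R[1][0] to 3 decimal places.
-0.500

End-effector x-axis (col 0 of R) = (0.8660,-0.5000,0.0000)
R[1][0] = -0.5000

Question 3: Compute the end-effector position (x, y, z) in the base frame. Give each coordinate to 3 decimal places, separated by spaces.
after link 1: o_1 = (0.0000, -5.0000, 4.0000)
after link 2: o_2 = (0.0000, -5.0000, 4.0000)
after link 3: o_3 = (0.5000, -4.1340, 4.0000)
after link 4: o_4 = (1.0000, -3.2679, 5.0000)
after link 5: o_5 = (3.7321, -2.5359, 5.0000)
after link 6: o_6 = (5.4641, -3.5359, 3.0000)

5.464 -3.536 3.000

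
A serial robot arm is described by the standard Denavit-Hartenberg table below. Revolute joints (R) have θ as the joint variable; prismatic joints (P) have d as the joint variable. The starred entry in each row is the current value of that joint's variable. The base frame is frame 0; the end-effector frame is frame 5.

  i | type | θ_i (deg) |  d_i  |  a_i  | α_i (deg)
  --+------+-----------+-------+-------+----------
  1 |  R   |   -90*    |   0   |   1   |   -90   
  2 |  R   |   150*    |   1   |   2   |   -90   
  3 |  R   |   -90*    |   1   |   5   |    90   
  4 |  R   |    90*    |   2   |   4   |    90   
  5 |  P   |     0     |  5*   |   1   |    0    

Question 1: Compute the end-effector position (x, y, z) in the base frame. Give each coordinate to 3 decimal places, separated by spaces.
11.000 2.000 5.196

after link 1: o_1 = (0.0000, -1.0000, 0.0000)
after link 2: o_2 = (1.0000, 0.7321, -1.0000)
after link 3: o_3 = (6.0000, 1.2321, -0.1340)
after link 4: o_4 = (6.0000, 1.5000, 4.3301)
after link 5: o_5 = (11.0000, 2.0000, 5.1962)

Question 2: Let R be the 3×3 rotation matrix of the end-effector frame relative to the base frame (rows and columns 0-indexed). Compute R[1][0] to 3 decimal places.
0.500

End-effector x-axis (col 0 of R) = (0.0000,0.5000,0.8660)
R[1][0] = 0.5000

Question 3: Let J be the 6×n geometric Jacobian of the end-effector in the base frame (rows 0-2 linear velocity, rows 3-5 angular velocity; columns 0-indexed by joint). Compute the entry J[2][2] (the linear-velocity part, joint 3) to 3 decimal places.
axis z_2 = (-0.0000,0.5000,0.8660); lever o_n−o_2 = (10.0000,1.2679,6.1962)
cross product → J_v[:, 2] = (2.0000,8.6603,-5.0000)
J_ω[:, 2] = z_2
entry J[2][2] = -5.0000

-5.000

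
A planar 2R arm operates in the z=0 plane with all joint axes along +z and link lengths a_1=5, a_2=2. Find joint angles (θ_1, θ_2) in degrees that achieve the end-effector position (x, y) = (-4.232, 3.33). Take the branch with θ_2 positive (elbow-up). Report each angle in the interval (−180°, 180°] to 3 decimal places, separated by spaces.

120.000 90.004

cos θ_2 = (28.9987−5²−2²)/(2·5·2) = -0.0001; θ_2 = 90.0037° (elbow-up)
β = atan2(3.3300,-4.2320) = 141.8021°; ψ = atan2(2.0000,4.9999) = 21.8019°
θ_1 = β − ψ = 120.0002°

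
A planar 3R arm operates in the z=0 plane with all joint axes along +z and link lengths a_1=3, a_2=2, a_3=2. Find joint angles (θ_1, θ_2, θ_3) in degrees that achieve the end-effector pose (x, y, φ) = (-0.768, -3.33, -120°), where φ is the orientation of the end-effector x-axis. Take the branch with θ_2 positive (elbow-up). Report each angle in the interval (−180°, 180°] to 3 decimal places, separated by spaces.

-119.999 150.004 -150.005

wrist centre = target − a_3·(cos φ, sin φ) = (0.2320, -1.5979)
cos θ_2 = (2.6073−3²−2²)/(2·3·2) = -0.8661; θ_2 = 150.0041° (elbow-up)
β = atan2(-1.5979,0.2320) = -81.7392°; ψ = atan2(0.9999,1.2679) = 38.2601°
θ_1 = β − ψ = -119.9993°
θ_3 = φ − θ_1 − θ_2 = -150.0048° (wrapped to (-180°,180°])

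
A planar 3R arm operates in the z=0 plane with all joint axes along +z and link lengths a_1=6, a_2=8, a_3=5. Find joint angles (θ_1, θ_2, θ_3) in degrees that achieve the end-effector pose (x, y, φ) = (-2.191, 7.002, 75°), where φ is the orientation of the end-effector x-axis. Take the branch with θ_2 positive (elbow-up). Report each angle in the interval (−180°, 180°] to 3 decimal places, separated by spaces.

wrist centre = target − a_3·(cos φ, sin φ) = (-3.4851, 2.1724)
cos θ_2 = (16.8651−6²−8²)/(2·6·8) = -0.8660; θ_2 = 149.9958° (elbow-up)
β = atan2(2.1724,-3.4851) = 148.0634°; ψ = atan2(4.0005,-0.9279) = 103.0587°
θ_1 = β − ψ = 45.0047°
θ_3 = φ − θ_1 − θ_2 = -120.0005° (wrapped to (-180°,180°])

45.005 149.996 -120.000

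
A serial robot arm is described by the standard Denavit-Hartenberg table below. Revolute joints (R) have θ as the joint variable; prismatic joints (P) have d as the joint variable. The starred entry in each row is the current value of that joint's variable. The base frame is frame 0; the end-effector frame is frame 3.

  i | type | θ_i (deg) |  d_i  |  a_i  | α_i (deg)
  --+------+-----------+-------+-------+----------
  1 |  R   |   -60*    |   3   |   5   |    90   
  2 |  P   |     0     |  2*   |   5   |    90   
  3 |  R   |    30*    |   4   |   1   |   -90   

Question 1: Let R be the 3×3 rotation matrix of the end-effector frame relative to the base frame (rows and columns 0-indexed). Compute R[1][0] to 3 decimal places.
End-effector x-axis (col 0 of R) = (0.0000,-1.0000,0.0000)
R[1][0] = -1.0000

-1.000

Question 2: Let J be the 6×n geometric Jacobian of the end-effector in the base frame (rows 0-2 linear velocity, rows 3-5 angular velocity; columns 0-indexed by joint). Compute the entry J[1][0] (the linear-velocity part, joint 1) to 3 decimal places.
axis z_0 = ẑ; lever o_n−o_0 = (3.2679,-10.6603,-1.0000)
cross product → J_v[:, 0] = (10.6603,3.2679,-0.0000)
J_ω[:, 0] = z_0
entry J[1][0] = 3.2679

3.268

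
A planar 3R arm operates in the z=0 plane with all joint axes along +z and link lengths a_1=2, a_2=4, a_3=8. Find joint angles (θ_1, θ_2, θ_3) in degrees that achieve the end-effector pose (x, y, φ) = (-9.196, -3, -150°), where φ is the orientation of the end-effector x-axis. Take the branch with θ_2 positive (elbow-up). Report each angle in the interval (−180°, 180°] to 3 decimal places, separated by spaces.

29.991 150.005 30.004

wrist centre = target − a_3·(cos φ, sin φ) = (-2.2678, 1.0000)
cos θ_2 = (6.1429−2²−4²)/(2·2·4) = -0.8661; θ_2 = 150.0050° (elbow-up)
β = atan2(1.0000,-2.2678) = 156.2046°; ψ = atan2(1.9997,-1.4643) = 126.2133°
θ_1 = β − ψ = 29.9913°
θ_3 = φ − θ_1 − θ_2 = 30.0038° (wrapped to (-180°,180°])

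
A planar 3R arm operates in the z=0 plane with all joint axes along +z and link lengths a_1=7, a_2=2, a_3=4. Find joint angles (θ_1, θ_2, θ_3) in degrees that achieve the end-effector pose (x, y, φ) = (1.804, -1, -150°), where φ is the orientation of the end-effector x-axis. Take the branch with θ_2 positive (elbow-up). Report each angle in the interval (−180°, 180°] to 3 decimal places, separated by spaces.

wrist centre = target − a_3·(cos φ, sin φ) = (5.2681, 1.0000)
cos θ_2 = (28.7529−7²−2²)/(2·7·2) = -0.8660; θ_2 = 149.9934° (elbow-up)
β = atan2(1.0000,5.2681) = 10.7481°; ψ = atan2(1.0002,5.2681) = 10.7503°
θ_1 = β − ψ = -0.0022°
θ_3 = φ − θ_1 − θ_2 = 60.0087° (wrapped to (-180°,180°])

-0.002 149.993 60.009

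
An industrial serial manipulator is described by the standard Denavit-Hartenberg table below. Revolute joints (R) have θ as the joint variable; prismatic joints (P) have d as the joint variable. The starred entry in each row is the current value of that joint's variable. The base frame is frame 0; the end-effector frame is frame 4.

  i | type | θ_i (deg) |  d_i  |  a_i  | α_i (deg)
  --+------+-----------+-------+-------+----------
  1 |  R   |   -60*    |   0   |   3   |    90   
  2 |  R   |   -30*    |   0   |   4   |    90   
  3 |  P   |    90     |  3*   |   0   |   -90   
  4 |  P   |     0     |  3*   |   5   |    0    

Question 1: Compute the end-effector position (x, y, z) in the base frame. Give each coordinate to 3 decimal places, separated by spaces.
after link 1: o_1 = (1.5000, -2.5981, 0.0000)
after link 2: o_2 = (3.2321, -5.5981, -2.0000)
after link 3: o_3 = (2.4821, -4.2990, -4.5981)
after link 4: o_4 = (-3.1471, -4.5490, -3.0981)

-3.147 -4.549 -3.098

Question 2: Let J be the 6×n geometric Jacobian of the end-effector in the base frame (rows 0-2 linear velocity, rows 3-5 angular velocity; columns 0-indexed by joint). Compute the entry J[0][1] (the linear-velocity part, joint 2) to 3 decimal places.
axis z_1 = (-0.8660,-0.5000,0.0000); lever o_n−o_1 = (-4.6471,-1.9510,-3.0981)
cross product → J_v[:, 1] = (1.5490,-2.6830,-0.6340)
J_ω[:, 1] = z_1
entry J[0][1] = 1.5490

1.549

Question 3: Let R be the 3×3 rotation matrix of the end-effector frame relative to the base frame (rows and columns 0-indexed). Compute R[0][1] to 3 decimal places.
End-effector y-axis (col 1 of R) = (0.2500,-0.4330,0.8660)
R[0][1] = 0.2500

0.250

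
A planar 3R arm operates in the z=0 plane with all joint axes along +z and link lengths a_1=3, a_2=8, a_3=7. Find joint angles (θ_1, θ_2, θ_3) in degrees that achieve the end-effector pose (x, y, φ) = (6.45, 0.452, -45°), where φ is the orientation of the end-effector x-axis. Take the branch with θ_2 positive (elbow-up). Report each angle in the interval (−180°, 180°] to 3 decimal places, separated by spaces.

wrist centre = target − a_3·(cos φ, sin φ) = (1.5003, 5.4017)
cos θ_2 = (31.4296−3²−8²)/(2·3·8) = -0.8660; θ_2 = 150.0027° (elbow-up)
β = atan2(5.4017,1.5003) = 74.4782°; ψ = atan2(3.9997,-3.9284) = 134.4849°
θ_1 = β − ψ = -60.0067°
θ_3 = φ − θ_1 − θ_2 = -134.9960° (wrapped to (-180°,180°])

-60.007 150.003 -134.996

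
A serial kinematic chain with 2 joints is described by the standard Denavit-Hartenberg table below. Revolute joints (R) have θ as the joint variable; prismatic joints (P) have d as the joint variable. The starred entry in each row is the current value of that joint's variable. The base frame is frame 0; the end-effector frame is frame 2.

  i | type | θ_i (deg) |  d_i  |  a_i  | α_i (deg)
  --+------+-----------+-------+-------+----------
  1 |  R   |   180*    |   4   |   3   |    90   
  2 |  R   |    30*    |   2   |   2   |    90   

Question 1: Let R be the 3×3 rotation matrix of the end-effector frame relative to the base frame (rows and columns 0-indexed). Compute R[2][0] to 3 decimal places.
End-effector x-axis (col 0 of R) = (-0.8660,0.0000,0.5000)
R[2][0] = 0.5000

0.500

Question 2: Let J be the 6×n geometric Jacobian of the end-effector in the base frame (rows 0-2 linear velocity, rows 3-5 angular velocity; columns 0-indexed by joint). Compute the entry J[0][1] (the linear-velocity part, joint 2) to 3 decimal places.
1.000

axis z_1 = (0.0000,1.0000,0.0000); lever o_n−o_1 = (-1.7321,2.0000,1.0000)
cross product → J_v[:, 1] = (1.0000,-0.0000,1.7321)
J_ω[:, 1] = z_1
entry J[0][1] = 1.0000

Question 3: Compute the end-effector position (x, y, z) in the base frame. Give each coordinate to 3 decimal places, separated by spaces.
-4.732 2.000 5.000

after link 1: o_1 = (-3.0000, 0.0000, 4.0000)
after link 2: o_2 = (-4.7321, 2.0000, 5.0000)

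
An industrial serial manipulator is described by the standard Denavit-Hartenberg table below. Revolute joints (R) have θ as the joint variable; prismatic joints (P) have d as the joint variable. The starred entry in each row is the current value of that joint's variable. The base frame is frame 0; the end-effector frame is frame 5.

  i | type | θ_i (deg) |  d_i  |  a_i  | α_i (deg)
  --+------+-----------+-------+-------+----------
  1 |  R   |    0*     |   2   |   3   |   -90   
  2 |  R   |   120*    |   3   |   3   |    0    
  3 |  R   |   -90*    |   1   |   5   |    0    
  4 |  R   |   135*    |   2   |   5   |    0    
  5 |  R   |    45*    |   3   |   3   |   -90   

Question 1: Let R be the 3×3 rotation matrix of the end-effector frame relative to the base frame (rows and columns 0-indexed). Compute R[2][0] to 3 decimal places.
End-effector x-axis (col 0 of R) = (-0.8660,-0.0000,0.5000)
R[2][0] = 0.5000

0.500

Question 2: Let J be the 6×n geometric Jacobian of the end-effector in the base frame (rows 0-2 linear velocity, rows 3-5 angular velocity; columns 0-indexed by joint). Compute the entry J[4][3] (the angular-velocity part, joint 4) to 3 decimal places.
axis z_3 = (0.0000,1.0000,0.0000); lever o_n−o_3 = (-7.4277,5.0000,0.2059)
cross product → J_v[:, 3] = (0.2059,-0.0000,7.4277)
J_ω[:, 3] = z_3
entry J[4][3] = 1.0000

1.000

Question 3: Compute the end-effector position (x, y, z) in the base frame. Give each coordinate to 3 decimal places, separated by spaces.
after link 1: o_1 = (3.0000, 0.0000, 2.0000)
after link 2: o_2 = (1.5000, 3.0000, -0.5981)
after link 3: o_3 = (5.8301, 4.0000, -3.0981)
after link 4: o_4 = (1.0005, 6.0000, -4.3922)
after link 5: o_5 = (-1.5976, 9.0000, -2.8922)

-1.598 9.000 -2.892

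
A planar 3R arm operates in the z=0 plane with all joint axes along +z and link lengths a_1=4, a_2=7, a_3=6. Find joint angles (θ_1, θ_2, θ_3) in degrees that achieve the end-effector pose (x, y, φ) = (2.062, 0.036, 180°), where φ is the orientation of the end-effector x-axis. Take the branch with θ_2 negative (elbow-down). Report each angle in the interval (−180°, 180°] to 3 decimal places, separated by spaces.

wrist centre = target − a_3·(cos φ, sin φ) = (8.0620, 0.0360)
cos θ_2 = (64.9971−4²−7²)/(2·4·7) = -0.0001; θ_2 = -90.0029° (elbow-down)
β = atan2(0.0360,8.0620) = 0.2558°; ψ = atan2(-7.0000,3.9996) = -60.2573°
θ_1 = β − ψ = 60.5132°
θ_3 = φ − θ_1 − θ_2 = -150.5102° (wrapped to (-180°,180°])

60.513 -90.003 -150.510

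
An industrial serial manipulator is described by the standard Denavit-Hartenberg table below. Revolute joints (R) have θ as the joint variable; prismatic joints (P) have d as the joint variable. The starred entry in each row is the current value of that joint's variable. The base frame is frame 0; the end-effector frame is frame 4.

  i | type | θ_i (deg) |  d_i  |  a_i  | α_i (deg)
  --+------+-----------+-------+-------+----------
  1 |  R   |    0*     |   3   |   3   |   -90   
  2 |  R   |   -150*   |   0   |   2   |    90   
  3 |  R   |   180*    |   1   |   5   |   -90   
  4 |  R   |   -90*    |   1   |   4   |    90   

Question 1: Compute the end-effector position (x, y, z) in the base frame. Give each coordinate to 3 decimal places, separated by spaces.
3.098 -1.000 -2.830

after link 1: o_1 = (3.0000, 0.0000, 3.0000)
after link 2: o_2 = (1.2679, -0.0000, 4.0000)
after link 3: o_3 = (5.0981, 0.0000, 0.6340)
after link 4: o_4 = (3.0981, -1.0000, -2.8301)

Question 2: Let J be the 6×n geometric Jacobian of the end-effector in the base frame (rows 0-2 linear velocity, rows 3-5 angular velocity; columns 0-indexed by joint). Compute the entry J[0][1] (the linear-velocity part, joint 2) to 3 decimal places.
-5.830

axis z_1 = (0.0000,1.0000,0.0000); lever o_n−o_1 = (0.0981,-1.0000,-5.8301)
cross product → J_v[:, 1] = (-5.8301,0.0000,-0.0981)
J_ω[:, 1] = z_1
entry J[0][1] = -5.8301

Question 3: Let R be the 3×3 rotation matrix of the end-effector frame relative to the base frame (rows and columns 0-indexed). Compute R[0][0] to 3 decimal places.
-0.500

End-effector x-axis (col 0 of R) = (-0.5000,0.0000,-0.8660)
R[0][0] = -0.5000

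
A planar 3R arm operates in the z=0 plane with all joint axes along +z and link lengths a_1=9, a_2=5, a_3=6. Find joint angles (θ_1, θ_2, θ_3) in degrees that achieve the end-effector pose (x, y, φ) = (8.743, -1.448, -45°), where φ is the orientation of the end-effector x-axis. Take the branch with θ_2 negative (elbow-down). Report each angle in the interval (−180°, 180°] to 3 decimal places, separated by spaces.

wrist centre = target − a_3·(cos φ, sin φ) = (4.5004, 2.7946)
cos θ_2 = (28.0633−9²−5²)/(2·9·5) = -0.8660; θ_2 = -149.9930° (elbow-down)
β = atan2(2.7946,4.5004) = 31.8395°; ψ = atan2(-2.5005,4.6702) = -28.1657°
θ_1 = β − ψ = 60.0052°
θ_3 = φ − θ_1 − θ_2 = 44.9877° (wrapped to (-180°,180°])

60.005 -149.993 44.988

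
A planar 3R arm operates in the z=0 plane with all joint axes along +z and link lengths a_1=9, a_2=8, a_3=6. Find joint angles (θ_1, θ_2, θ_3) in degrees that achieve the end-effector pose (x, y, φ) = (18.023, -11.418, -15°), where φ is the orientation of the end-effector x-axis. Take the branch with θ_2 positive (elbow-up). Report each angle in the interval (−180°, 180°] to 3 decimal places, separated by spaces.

-59.999 44.996 0.003

wrist centre = target − a_3·(cos φ, sin φ) = (12.2274, -9.8651)
cos θ_2 = (246.8303−9²−8²)/(2·9·8) = 0.7072; θ_2 = 44.9961° (elbow-up)
β = atan2(-9.8651,12.2274) = -38.8965°; ψ = atan2(5.6565,14.6572) = 21.1024°
θ_1 = β − ψ = -59.9990°
θ_3 = φ − θ_1 − θ_2 = 0.0029° (wrapped to (-180°,180°])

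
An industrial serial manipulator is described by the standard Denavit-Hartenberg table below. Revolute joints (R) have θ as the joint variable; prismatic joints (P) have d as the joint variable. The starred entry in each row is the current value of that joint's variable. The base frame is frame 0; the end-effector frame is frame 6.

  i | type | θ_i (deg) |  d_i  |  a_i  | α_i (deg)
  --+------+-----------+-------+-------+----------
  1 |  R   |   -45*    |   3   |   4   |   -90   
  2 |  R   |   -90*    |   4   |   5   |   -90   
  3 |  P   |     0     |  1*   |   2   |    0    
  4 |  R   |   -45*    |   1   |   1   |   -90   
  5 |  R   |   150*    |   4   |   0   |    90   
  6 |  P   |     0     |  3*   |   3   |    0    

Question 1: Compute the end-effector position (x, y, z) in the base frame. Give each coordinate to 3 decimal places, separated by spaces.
after link 1: o_1 = (2.8284, -2.8284, 3.0000)
after link 2: o_2 = (5.6569, 0.0000, 8.0000)
after link 3: o_3 = (6.3640, -0.7071, 10.0000)
after link 4: o_4 = (7.5711, -0.9142, 10.7071)
after link 5: o_5 = (5.5711, -2.9142, 13.5355)
after link 6: o_6 = (2.1243, -0.5655, 12.7591)

2.124 -0.565 12.759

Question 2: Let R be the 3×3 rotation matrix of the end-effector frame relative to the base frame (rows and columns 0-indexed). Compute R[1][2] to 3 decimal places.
End-effector z-axis (col 2 of R) = (-0.3624,0.8624,0.3536)
R[1][2] = 0.8624

0.862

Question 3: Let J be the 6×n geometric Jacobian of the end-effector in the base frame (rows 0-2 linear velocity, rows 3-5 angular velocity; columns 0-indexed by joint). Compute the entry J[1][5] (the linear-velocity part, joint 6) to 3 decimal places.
prismatic axis z_5 = (-0.3624,0.8624,0.3536)
J_v[:, 5] = z_5; J_ω[:, 5] = (0,0,0)
entry J[1][5] = 0.8624

0.862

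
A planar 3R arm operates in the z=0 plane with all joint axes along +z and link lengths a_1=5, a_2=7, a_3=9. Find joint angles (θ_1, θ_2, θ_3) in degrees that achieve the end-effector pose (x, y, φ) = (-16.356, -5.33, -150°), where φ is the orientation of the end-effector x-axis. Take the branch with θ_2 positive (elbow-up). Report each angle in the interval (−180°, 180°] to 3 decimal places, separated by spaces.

131.071 90.006 -11.077

wrist centre = target − a_3·(cos φ, sin φ) = (-8.5618, -0.8300)
cos θ_2 = (73.9928−5²−7²)/(2·5·7) = -0.0001; θ_2 = 90.0059° (elbow-up)
β = atan2(-0.8300,-8.5618) = -174.4629°; ψ = atan2(7.0000,4.9993) = 54.4662°
θ_1 = β − ψ = -228.9291°
θ_3 = φ − θ_1 − θ_2 = -11.0768° (wrapped to (-180°,180°])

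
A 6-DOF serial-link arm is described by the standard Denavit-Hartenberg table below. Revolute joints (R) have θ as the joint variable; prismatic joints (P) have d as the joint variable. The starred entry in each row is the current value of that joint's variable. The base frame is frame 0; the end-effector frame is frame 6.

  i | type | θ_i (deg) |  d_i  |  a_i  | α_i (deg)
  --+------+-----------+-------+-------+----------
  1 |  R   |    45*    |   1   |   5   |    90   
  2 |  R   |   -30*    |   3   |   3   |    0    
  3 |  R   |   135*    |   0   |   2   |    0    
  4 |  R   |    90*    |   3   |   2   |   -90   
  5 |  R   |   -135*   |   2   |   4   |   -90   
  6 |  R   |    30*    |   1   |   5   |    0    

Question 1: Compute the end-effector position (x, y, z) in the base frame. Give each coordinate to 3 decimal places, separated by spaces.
15.997 -1.818 2.739

after link 1: o_1 = (3.5355, 3.5355, 1.0000)
after link 2: o_2 = (7.4940, 3.2513, -0.5000)
after link 3: o_3 = (7.1279, 2.8853, 1.4319)
after link 4: o_4 = (7.8832, -0.6020, 0.9142)
after link 5: o_5 = (12.1811, -0.3042, -0.2856)
after link 6: o_6 = (15.9970, -1.8184, 2.7387)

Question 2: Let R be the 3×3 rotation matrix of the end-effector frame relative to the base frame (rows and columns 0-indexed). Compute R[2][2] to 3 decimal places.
End-effector z-axis (col 2 of R) = (0.0170,-0.9830,-0.1830)
R[2][2] = -0.1830

-0.183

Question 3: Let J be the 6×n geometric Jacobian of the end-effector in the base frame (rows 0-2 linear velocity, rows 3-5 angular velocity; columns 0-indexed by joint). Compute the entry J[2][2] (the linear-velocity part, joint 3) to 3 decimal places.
2.428

axis z_2 = (0.7071,-0.7071,0.0000); lever o_n−o_2 = (8.5030,-5.0698,3.2387)
cross product → J_v[:, 2] = (-2.2901,-2.2901,2.4277)
J_ω[:, 2] = z_2
entry J[2][2] = 2.4277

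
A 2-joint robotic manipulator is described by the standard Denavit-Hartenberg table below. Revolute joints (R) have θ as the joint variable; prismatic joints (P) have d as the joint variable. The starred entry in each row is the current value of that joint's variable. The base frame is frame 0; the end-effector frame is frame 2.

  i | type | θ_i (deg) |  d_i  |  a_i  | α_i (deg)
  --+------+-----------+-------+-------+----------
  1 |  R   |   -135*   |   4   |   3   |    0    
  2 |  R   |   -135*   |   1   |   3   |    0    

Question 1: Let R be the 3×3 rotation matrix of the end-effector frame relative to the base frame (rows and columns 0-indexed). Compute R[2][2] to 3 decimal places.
End-effector z-axis (col 2 of R) = (0.0000,0.0000,1.0000)
R[2][2] = 1.0000

1.000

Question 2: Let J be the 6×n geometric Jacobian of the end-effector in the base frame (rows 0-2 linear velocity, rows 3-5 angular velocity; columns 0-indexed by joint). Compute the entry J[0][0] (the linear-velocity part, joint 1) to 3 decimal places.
axis z_0 = ẑ; lever o_n−o_0 = (-2.1213,0.8787,5.0000)
cross product → J_v[:, 0] = (-0.8787,-2.1213,0.0000)
J_ω[:, 0] = z_0
entry J[0][0] = -0.8787

-0.879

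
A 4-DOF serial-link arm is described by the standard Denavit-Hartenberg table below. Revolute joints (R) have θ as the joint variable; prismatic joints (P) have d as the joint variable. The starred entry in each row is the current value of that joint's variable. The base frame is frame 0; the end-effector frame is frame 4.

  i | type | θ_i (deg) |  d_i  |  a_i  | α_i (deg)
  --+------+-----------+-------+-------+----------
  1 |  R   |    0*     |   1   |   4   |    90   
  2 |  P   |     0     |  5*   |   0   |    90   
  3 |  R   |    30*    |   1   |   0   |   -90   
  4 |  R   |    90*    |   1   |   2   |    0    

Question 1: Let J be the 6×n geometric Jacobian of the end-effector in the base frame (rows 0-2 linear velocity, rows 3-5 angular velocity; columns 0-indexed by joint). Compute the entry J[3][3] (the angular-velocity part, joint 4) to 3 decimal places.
-0.500

axis z_3 = (-0.5000,-0.8660,0.0000); lever o_n−o_3 = (-0.5000,-0.8660,2.0000)
cross product → J_v[:, 3] = (-1.7321,1.0000,-0.0000)
J_ω[:, 3] = z_3
entry J[3][3] = -0.5000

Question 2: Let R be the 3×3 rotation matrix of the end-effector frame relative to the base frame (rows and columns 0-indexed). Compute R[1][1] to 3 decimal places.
0.500

End-effector y-axis (col 1 of R) = (-0.8660,0.5000,0.0000)
R[1][1] = 0.5000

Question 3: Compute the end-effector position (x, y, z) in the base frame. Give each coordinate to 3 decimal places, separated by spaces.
after link 1: o_1 = (4.0000, 0.0000, 1.0000)
after link 2: o_2 = (4.0000, -5.0000, 1.0000)
after link 3: o_3 = (4.0000, -5.0000, 0.0000)
after link 4: o_4 = (3.5000, -5.8660, 2.0000)

3.500 -5.866 2.000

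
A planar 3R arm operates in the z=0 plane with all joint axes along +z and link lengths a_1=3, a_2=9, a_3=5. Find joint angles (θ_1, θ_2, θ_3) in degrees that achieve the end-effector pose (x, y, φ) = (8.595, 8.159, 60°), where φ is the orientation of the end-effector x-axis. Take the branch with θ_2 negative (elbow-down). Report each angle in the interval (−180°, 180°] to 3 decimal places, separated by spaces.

150.010 -135.010 45.000

wrist centre = target − a_3·(cos φ, sin φ) = (6.0950, 3.8289)
cos θ_2 = (51.8093−3²−9²)/(2·3·9) = -0.7072; θ_2 = -135.0104° (elbow-down)
β = atan2(3.8289,6.0950) = 32.1370°; ψ = atan2(-6.3628,-3.3651) = -117.8732°
θ_1 = β − ψ = 150.0102°
θ_3 = φ − θ_1 − θ_2 = 45.0002° (wrapped to (-180°,180°])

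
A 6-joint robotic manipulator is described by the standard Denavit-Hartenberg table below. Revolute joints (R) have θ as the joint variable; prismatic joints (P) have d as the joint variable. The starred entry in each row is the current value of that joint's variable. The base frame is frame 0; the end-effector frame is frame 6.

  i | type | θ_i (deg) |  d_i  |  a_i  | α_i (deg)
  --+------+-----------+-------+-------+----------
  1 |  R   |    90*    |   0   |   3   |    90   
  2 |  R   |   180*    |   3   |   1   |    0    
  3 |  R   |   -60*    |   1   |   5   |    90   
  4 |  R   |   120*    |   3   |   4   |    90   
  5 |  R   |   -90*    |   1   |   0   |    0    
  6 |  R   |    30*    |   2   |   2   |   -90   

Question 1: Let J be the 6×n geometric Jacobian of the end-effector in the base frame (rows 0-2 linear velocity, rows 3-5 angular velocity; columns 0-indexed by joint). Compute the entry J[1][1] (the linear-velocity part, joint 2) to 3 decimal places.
-5.049

axis z_1 = (1.0000,-0.0000,0.0000); lever o_n−o_1 = (9.8301,-2.4510,5.0490)
cross product → J_v[:, 1] = (-0.0000,-5.0490,-2.4510)
J_ω[:, 1] = z_1
entry J[1][1] = -5.0490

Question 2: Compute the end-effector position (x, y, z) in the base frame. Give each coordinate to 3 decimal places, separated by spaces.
9.830 0.549 5.049

after link 1: o_1 = (0.0000, 3.0000, 0.0000)
after link 2: o_2 = (3.0000, 2.0000, 0.0000)
after link 3: o_3 = (4.0000, -0.5000, 4.3301)
after link 4: o_4 = (7.4641, 3.0981, 4.0981)
after link 5: o_5 = (7.9641, 2.6651, 4.8481)
after link 6: o_6 = (9.8301, 0.5490, 5.0490)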